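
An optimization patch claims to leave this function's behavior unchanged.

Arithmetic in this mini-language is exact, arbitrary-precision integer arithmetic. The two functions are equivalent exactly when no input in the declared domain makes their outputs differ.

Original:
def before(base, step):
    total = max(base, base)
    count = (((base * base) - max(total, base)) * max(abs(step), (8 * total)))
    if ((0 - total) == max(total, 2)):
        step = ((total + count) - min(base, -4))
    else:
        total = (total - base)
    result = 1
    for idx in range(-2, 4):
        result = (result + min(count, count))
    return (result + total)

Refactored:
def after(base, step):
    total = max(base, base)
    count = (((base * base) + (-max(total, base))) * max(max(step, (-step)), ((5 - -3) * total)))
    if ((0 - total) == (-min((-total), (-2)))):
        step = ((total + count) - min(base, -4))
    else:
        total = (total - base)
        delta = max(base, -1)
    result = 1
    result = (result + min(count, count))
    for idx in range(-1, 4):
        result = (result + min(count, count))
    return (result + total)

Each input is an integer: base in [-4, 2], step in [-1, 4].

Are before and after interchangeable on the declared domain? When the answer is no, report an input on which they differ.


Behavior is preserved: although loop structure differs, constant usage differs, local variable names differ, min/max/abs usage differs, arithmetic usage differs, statement counts differ, the outputs never diverge.
Spot check at base=-4, step=-1 — before: total := -4 | count := 20 | ((0 - total) == max(total, 2)): false | total := 0 | result := 1 | iter idx=-2: | result := 21 | iter idx=-1: | result := 41 | iter idx=0: | result := 61 | iter idx=1: | result := 81 | iter idx=2: | result := 101 | iter idx=3: | result := 121 | result 121. after: total := -4 | count := 20 | ((0 - total) == (-min((-total), (-2)))): false | total := 0 | delta := -1 | result := 1 | result := 21 | iter idx=-1: | result := 41 | iter idx=0: | result := 61 | iter idx=1: | result := 81 | iter idx=2: | result := 101 | iter idx=3: | result := 121 | result 121. Both give 121.
Across all 42 domain points the two functions coincide.
verdict: equivalent


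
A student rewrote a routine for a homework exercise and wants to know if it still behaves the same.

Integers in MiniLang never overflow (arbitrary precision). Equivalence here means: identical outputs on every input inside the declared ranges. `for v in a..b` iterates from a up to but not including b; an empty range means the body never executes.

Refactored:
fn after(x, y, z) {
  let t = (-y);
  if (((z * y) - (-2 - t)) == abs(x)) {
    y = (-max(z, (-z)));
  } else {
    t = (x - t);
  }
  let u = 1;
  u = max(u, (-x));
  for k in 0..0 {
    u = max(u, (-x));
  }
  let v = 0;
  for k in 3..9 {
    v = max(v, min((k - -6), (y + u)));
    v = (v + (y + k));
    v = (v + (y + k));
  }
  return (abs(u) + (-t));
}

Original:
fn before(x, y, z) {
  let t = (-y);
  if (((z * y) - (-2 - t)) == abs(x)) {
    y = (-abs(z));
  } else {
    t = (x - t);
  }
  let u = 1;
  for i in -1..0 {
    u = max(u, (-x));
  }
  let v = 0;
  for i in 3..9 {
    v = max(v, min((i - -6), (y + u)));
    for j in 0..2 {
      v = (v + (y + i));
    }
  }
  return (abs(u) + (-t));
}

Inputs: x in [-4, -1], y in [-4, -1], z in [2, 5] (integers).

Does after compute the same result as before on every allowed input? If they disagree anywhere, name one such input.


This is a faithful refactor — arithmetic usage differs, plus statement counts differ, plus min/max/abs usage differs, plus loop structure differs, plus local variable names differ, but the computed results match everywhere.
As a probe, take x=-2, y=-1, z=4: before runs t = 1; (((z * y) - (-2 - t)) == abs(x)) -> false; t = -3; u = 1; [i=-1]; u = 2; v = 0; [i=3]; v = 1; [j=0]; v = 3; [j=1]; v = 5; [i=4]; v = 5; [j=0]; v = 8; [j=1]; v = 11; [i=5]; v = 11; [j=0]; v = 15; [j=1]; v = 19; [i=6]; v = 19; [j=0]; v = 24; [j=1]; v = 29; [i=7]; v = 29; [j=0]; v = 35; [j=1]; v = 41; [i=8]; v = 41; [j=0]; v = 48; [j=1]; v = 55; return 5; after runs t = 1; (((z * y) - (-2 - t)) == abs(x)) -> false; t = -3; u = 1; u = 2; the k loop: no iterations; v = 0; [k=3]; v = 1; v = 3; v = 5; [k=4]; v = 5; v = 8; v = 11; [k=5]; v = 11; v = 15; v = 19; [k=6]; v = 19; v = 24; v = 29; [k=7]; v = 29; v = 35; v = 41; [k=8]; v = 41; v = 48; v = 55; return 5; both end at 5.
Sweeping the whole domain (64 inputs) finds no disagreement.
verdict: equivalent


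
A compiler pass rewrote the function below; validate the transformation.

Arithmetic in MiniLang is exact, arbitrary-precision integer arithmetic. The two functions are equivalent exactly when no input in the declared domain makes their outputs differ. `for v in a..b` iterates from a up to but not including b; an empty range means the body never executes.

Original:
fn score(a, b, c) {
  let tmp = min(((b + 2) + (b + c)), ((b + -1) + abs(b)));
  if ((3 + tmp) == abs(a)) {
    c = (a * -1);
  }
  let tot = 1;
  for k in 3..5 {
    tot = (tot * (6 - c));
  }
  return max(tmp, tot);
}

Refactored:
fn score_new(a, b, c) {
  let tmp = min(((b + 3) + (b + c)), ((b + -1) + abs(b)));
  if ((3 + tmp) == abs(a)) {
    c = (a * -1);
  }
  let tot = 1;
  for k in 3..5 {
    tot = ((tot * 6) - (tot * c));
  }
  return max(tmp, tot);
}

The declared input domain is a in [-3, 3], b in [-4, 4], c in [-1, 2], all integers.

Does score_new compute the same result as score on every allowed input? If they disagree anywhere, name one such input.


Try a=-2, b=-2, c=0.
score: tmp=-2, then ((3 + tmp) == abs(a)) is false, then tot=1, then (k=3), then tot=6, then (k=4), then tot=36, then returns 36
score_new: tmp=-1, then ((3 + tmp) == abs(a)) is true, then c=2, then tot=1, then (k=3), then tot=4, then (k=4), then tot=16, then returns 16
36 vs 16 — the two versions disagree here.
verdict: not equivalent; witness: a=-2, b=-2, c=0


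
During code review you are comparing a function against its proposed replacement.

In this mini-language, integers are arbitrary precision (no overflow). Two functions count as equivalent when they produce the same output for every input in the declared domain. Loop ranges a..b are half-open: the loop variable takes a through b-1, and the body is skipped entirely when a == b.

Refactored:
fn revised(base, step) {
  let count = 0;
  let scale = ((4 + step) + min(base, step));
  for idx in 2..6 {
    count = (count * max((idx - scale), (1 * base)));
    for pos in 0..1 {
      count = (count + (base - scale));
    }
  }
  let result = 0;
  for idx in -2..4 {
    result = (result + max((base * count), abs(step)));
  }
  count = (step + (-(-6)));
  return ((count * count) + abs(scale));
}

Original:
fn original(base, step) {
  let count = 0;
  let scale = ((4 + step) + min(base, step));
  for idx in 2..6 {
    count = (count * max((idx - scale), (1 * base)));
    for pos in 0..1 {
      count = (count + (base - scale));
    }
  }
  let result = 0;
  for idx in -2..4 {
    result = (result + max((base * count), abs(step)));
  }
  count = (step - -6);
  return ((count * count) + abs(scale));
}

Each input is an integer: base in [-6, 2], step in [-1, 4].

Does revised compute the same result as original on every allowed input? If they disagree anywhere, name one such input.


The two versions differ — the changes include arithmetic usage differs.
Tracing base=1, step=0: original: count := 0 | scale := 4 | iter idx=2: | count := 0 | iter pos=0: | count := -3 | iter idx=3: | count := -3 | iter pos=0: | count := -6 | iter idx=4: | count := -6 | iter pos=0: | count := -9 | iter idx=5: | count := -9 | iter pos=0: | count := -12 | result := 0 | iter idx=-2: | result := 0 | iter idx=-1: | result := 0 | iter idx=0: | result := 0 | iter idx=1: | result := 0 | iter idx=2: | result := 0 | iter idx=3: | result := 0 | count := 6 | result 40 | revised: count := 0 | scale := 4 | iter idx=2: | count := 0 | iter pos=0: | count := -3 | iter idx=3: | count := -3 | iter pos=0: | count := -6 | iter idx=4: | count := -6 | iter pos=0: | count := -9 | iter idx=5: | count := -9 | iter pos=0: | count := -12 | result := 0 | iter idx=-2: | result := 0 | iter idx=-1: | result := 0 | iter idx=0: | result := 0 | iter idx=1: | result := 0 | iter idx=2: | result := 0 | iter idx=3: | result := 0 | count := 6 | result 40 — matching result 40.
Across all 54 domain points the two functions coincide.
verdict: equivalent


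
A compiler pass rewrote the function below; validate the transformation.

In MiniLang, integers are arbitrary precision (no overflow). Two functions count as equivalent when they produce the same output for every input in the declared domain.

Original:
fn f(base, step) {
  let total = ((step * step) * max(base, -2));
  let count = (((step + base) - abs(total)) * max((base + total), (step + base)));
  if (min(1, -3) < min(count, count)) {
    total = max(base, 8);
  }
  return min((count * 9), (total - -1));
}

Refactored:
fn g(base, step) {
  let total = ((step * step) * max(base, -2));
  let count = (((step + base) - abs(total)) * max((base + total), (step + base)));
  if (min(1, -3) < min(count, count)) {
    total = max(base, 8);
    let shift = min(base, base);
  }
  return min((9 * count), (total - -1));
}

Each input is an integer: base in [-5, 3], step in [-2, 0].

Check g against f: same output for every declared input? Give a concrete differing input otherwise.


Comparing the listings, the differences include: local variable names differ, and min/max/abs usage differs, and statement counts differ.
Spot check at base=-4, step=0 — f: total becomes 0; next count becomes 16; next (min(1, -3) < min(count, count)) evaluates to true; next total becomes 8; next final value 9. g: total becomes 0; next count becomes 16; next (min(1, -3) < min(count, count)) evaluates to true; next total becomes 8; next shift becomes -4; next final value 9. Both give 9.
Across all 27 domain points the two functions coincide.
verdict: equivalent


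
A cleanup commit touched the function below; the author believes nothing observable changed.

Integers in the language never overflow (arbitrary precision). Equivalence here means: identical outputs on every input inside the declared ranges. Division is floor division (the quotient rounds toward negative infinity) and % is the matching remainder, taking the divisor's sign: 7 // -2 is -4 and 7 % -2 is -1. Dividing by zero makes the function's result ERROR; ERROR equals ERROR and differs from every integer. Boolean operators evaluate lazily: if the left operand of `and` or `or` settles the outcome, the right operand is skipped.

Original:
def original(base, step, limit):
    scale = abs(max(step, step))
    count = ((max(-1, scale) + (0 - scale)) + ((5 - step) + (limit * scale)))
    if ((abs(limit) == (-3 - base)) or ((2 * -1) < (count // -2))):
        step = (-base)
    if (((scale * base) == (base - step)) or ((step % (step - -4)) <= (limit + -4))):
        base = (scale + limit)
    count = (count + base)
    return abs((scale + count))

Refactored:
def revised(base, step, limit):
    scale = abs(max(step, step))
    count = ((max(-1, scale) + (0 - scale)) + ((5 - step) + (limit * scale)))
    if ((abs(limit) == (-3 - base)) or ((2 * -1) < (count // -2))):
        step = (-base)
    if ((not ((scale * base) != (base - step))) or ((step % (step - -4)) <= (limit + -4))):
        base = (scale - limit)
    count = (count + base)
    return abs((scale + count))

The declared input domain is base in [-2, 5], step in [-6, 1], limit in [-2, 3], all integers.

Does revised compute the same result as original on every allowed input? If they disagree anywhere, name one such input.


Try base=0, step=-6, limit=-2.
original: scale = 6; count = -1; ((abs(limit) == (-3 - base)) or ((2 * -1) < (count // -2))) -> true; step = 0; (((scale * base) == (base - step)) or ((step % (step - -4)) <= (limit + -4))) -> true; base = 4; count = 3; return 9
revised: scale = 6; count = -1; ((abs(limit) == (-3 - base)) or ((2 * -1) < (count // -2))) -> true; step = 0; ((not ((scale * base) != (base - step))) or ((step % (step - -4)) <= (limit + -4))) -> true; base = 8; count = 7; return 13
9 != 13, so the rewrite changes behavior.
verdict: not equivalent; witness: base=0, step=-6, limit=-2


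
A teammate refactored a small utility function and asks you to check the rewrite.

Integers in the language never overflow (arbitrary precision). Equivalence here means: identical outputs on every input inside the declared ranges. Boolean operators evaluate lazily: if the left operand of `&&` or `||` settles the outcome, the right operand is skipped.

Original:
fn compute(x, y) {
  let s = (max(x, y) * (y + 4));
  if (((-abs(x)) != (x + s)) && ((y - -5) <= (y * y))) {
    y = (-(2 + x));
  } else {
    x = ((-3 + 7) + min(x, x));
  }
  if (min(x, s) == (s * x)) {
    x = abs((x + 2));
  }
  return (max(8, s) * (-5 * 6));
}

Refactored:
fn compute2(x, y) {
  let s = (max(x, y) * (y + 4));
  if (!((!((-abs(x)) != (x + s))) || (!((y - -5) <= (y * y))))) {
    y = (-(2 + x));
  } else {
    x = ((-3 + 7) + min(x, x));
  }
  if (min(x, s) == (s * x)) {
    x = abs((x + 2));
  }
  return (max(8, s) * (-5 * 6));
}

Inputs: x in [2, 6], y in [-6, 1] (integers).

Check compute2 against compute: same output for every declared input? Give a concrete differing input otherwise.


Side by side, the visible changes include: boolean connective usage differs.
Tracing x=2, y=-3: compute: s := 2 | (((-abs(x)) != (x + s)) && ((y - -5) <= (y * y))): true | y := -4 | (min(x, s) == (s * x)): false | result -240 | compute2: s := 2 | (!((!((-abs(x)) != (x + s))) || (!((y - -5) <= (y * y))))): true | y := -4 | (min(x, s) == (s * x)): false | result -240 — matching result -240.
Every one of the 40 inputs gives matching results.
verdict: equivalent


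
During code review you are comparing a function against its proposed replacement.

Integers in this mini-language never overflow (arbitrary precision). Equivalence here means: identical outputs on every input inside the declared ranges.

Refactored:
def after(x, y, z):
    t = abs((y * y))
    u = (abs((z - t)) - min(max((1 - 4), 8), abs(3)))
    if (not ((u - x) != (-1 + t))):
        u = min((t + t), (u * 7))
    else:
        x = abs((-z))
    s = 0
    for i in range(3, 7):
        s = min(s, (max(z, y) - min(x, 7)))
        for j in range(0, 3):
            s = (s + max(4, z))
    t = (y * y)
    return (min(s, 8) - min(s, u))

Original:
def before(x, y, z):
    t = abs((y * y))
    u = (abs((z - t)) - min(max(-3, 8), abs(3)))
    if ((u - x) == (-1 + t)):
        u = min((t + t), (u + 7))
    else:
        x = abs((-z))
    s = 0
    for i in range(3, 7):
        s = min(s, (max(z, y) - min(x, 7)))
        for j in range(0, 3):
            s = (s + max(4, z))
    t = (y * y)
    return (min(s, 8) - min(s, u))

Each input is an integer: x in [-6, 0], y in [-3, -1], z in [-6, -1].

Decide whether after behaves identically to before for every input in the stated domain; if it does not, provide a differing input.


Evaluate both at x=-1, y=-1, z=-1.
before: t = 1; u = -1; ((u - x) == (-1 + t)) -> true; u = 2; s = 0; [i=3]; s = 0; [j=0]; s = 4; [j=1]; s = 8; [j=2]; s = 12; [i=4]; s = 0; [j=0]; s = 4; [j=1]; s = 8; [j=2]; s = 12; [i=5]; s = 0; [j=0]; s = 4; [j=1]; s = 8; [j=2]; s = 12; [i=6]; s = 0; [j=0]; s = 4; [j=1]; s = 8; [j=2]; s = 12; t = 1; return 6
after: t = 1; u = -1; (not ((u - x) != (-1 + t))) -> true; u = -7; s = 0; [i=3]; s = 0; [j=0]; s = 4; [j=1]; s = 8; [j=2]; s = 12; [i=4]; s = 0; [j=0]; s = 4; [j=1]; s = 8; [j=2]; s = 12; [i=5]; s = 0; [j=0]; s = 4; [j=1]; s = 8; [j=2]; s = 12; [i=6]; s = 0; [j=0]; s = 4; [j=1]; s = 8; [j=2]; s = 12; t = 1; return 15
6 and 15 differ, so these are not the same function on this domain.
verdict: not equivalent; witness: x=-1, y=-1, z=-1


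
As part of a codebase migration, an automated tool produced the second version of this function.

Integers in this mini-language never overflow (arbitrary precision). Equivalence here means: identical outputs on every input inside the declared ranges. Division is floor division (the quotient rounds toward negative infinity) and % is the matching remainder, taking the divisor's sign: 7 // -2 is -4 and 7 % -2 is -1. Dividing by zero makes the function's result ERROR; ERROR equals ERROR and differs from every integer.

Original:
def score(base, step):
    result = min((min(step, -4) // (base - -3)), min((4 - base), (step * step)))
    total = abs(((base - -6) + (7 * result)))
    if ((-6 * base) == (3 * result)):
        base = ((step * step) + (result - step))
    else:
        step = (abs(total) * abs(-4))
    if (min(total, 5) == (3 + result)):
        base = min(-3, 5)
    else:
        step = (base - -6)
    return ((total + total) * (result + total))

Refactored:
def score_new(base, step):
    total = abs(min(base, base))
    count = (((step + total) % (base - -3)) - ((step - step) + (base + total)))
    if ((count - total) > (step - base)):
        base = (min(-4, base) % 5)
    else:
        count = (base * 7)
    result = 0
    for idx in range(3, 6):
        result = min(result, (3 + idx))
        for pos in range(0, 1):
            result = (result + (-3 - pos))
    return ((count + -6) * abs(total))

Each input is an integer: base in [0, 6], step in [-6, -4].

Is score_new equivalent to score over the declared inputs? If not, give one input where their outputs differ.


Take base=0, step=-6.
score: result := -2 | total := 8 | ((-6 * base) == (3 * result)): false | step := 32 | (min(total, 5) == (3 + result)): false | step := 6 | result 96
score_new: total := 0 | count := 0 | ((count - total) > (step - base)): true | base := 1 | result := 0 | iter idx=3: | result := 0 | iter pos=0: | result := -3 | iter idx=4: | result := -3 | iter pos=0: | result := -6 | iter idx=5: | result := -6 | iter pos=0: | result := -9 | result 0
96 != 0, so the rewrite changes behavior.
verdict: not equivalent; witness: base=0, step=-6


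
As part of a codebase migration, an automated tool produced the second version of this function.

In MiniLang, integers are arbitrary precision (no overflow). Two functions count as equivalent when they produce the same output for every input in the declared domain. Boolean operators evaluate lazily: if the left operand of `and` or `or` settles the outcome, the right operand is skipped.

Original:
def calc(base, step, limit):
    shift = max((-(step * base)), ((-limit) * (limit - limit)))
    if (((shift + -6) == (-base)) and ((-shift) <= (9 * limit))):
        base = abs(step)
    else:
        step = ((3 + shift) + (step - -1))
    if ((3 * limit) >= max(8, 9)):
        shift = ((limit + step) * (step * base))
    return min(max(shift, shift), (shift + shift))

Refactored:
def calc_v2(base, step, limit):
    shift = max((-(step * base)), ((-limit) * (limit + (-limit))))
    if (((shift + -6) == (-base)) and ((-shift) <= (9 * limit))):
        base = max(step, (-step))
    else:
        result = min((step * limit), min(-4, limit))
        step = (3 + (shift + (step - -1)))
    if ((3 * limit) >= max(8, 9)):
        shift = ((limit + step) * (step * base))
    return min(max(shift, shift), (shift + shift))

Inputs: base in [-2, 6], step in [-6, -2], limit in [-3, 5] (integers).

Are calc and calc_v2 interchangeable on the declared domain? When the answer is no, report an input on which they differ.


Differences: local variable names differ; also arithmetic usage differs; also statement counts differ; also min/max/abs usage differs; also constant usage differs — yet all 405 inputs agree.
verdict: equivalent


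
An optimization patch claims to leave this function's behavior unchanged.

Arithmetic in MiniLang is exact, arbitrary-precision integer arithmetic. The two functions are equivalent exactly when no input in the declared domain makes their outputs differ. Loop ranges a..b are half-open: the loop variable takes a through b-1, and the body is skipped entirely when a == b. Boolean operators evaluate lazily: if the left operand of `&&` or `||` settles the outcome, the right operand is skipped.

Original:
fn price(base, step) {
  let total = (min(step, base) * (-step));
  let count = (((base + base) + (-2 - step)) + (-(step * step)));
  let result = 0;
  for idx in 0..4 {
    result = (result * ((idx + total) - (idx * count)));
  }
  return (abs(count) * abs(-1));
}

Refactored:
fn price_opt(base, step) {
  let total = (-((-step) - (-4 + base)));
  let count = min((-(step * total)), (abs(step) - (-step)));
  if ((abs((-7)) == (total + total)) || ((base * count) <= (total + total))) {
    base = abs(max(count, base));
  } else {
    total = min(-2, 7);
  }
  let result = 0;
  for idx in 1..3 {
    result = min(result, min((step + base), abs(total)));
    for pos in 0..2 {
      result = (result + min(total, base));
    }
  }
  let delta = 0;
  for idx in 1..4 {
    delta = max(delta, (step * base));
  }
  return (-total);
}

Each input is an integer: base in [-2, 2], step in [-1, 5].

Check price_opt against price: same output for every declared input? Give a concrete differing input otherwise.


These are not equivalent — on base=-2, step=-1 the outputs split (6 vs 2).
price: total becomes -2; next count becomes -6; next result becomes 0; next at idx=0:; next result becomes 0; next at idx=1:; next result becomes 0; next at idx=2:; next result becomes 0; next at idx=3:; next result becomes 0; next final value 6
price_opt: total becomes -7; next count becomes -7; next ((abs((-7)) == (total + total)) || ((base * count) <= (total + total))) evaluates to false; next total becomes -2; next result becomes 0; next at idx=1:; next result becomes -3; next at pos=0:; next result becomes -5; next at pos=1:; next result becomes -7; next at idx=2:; next result becomes -7; next at pos=0:; next result becomes -9; next at pos=1:; next result becomes -11; next delta becomes 0; next at idx=1:; next delta becomes 2; next at idx=2:; next delta becomes 2; next at idx=3:; next delta becomes 2; next final value 2
verdict: not equivalent; witness: base=-2, step=-1


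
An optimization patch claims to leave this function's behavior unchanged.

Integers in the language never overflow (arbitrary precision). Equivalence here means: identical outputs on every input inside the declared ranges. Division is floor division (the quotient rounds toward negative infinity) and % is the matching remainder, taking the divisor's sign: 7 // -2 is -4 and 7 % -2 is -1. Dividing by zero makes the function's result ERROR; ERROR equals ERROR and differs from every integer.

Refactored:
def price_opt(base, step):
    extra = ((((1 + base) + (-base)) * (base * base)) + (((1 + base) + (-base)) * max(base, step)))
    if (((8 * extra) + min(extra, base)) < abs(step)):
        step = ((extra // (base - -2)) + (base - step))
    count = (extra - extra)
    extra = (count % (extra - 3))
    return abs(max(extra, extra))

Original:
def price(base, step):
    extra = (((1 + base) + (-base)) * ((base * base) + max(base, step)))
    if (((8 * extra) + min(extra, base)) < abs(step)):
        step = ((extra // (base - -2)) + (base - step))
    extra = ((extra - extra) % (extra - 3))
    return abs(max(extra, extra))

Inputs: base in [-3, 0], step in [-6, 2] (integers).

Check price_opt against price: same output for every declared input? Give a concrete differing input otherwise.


Behavior is preserved: although local variable names differ; constant usage differs; statement counts differ; arithmetic usage differs, the outputs never diverge.
One worked example (base=-3, step=1) — price: extra := 10 | (((8 * extra) + min(extra, base)) < abs(step)): false | extra := 0 | result 0; price_opt: extra := 10 | (((8 * extra) + min(extra, base)) < abs(step)): false | count := 0 | extra := 0 | result 0; agreement on 0.
An exhaustive pass over the 36 declared inputs shows identical outputs.
verdict: equivalent


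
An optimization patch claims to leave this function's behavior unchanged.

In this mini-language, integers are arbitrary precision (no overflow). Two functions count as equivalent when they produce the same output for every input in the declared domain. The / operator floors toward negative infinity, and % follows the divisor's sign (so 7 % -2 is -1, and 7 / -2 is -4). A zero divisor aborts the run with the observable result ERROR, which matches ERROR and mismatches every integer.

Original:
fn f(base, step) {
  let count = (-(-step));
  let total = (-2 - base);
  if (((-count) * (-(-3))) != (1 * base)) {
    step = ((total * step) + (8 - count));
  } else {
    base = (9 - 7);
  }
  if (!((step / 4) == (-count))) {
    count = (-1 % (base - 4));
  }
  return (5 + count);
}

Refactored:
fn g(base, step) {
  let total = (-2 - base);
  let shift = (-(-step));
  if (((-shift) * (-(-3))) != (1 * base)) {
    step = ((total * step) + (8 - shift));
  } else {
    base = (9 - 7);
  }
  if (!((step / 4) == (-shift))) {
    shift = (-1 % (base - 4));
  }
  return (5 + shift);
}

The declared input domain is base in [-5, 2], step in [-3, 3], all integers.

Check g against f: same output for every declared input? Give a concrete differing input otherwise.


The two are interchangeable: local variable names differ, and every declared input agrees.
Spot check at base=1, step=-2 — f: count=-2, then total=-3, then (((-count) * (-(-3))) != (1 * base)) is true, then step=16, then (!((step / 4) == (-count))) is true, then count=-1, then returns 4. g: total=-3, then shift=-2, then (((-shift) * (-(-3))) != (1 * base)) is true, then step=16, then (!((step / 4) == (-shift))) is true, then shift=-1, then returns 4. Both give 4.
Every one of the 56 inputs gives matching results.
verdict: equivalent


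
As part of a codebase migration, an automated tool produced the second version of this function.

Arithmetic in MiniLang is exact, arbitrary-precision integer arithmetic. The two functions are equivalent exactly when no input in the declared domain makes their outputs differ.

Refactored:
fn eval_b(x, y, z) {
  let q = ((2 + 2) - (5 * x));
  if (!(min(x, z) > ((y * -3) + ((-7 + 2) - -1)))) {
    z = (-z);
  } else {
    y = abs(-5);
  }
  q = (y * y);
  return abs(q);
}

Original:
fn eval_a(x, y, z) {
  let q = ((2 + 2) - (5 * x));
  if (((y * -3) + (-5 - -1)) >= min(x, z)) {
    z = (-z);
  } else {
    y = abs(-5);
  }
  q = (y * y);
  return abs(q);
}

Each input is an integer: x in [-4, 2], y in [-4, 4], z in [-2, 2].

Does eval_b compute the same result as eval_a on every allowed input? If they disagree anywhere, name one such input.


Changes here: comparison usage differs; also constant usage differs; also arithmetic usage differs; also boolean connective usage differs; the full 315-point sweep finds no disagreement.
verdict: equivalent


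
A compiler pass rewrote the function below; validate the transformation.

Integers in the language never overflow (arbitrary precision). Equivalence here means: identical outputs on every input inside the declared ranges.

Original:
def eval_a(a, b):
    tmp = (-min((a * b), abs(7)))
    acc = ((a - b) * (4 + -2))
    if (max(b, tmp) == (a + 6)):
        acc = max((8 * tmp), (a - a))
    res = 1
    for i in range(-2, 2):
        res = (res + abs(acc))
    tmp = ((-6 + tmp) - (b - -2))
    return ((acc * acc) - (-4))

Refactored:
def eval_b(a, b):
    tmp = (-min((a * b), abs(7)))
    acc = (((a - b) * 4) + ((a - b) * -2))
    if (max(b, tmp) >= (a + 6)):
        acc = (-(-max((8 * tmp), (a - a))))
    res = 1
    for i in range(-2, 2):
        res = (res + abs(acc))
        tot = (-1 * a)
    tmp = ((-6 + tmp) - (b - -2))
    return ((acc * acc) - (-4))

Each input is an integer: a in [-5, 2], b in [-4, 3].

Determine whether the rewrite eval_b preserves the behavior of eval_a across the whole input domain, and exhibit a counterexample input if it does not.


Run the pair on a=-5, b=1.
eval_a: tmp = 5; acc = -12; (max(b, tmp) == (a + 6)) -> false; res = 1; [i=-2]; res = 13; [i=-1]; res = 25; [i=0]; res = 37; [i=1]; res = 49; tmp = -4; return 148
eval_b: tmp = 5; acc = -12; (max(b, tmp) >= (a + 6)) -> true; acc = 40; res = 1; [i=-2]; res = 41; tot = 5; [i=-1]; res = 81; tot = 5; [i=0]; res = 121; tot = 5; [i=1]; res = 161; tot = 5; tmp = -4; return 1604
148 vs 1604 — the two versions disagree here.
verdict: not equivalent; witness: a=-5, b=1


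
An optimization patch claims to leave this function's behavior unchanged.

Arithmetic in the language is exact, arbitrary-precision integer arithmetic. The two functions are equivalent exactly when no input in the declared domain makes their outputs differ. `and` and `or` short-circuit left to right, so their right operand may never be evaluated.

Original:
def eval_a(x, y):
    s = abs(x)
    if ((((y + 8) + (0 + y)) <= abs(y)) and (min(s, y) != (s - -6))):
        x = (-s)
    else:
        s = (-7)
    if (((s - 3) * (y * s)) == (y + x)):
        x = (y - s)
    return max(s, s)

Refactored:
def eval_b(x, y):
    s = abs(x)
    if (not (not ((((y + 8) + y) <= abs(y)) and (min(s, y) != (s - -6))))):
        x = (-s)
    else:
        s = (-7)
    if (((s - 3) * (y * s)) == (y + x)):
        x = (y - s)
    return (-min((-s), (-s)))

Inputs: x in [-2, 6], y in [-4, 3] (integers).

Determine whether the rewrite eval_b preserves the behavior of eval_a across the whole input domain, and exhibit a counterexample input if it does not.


Behavior is preserved: although boolean connective usage differs; also constant usage differs; also min/max/abs usage differs; also arithmetic usage differs, the outputs never diverge.
Tracing x=1, y=-4: eval_a: s=1, then ((((y + 8) + (0 + y)) <= abs(y)) and (min(s, y) != (s - -6))) is true, then x=-1, then (((s - 3) * (y * s)) == (y + x)) is false, then returns 1 | eval_b: s=1, then (not (not ((((y + 8) + y) <= abs(y)) and (min(s, y) != (s - -6))))) is true, then x=-1, then (((s - 3) * (y * s)) == (y + x)) is false, then returns 1 — matching result 1.
Checked all 72 inputs in the declared domain: the outputs agree on every one.
verdict: equivalent


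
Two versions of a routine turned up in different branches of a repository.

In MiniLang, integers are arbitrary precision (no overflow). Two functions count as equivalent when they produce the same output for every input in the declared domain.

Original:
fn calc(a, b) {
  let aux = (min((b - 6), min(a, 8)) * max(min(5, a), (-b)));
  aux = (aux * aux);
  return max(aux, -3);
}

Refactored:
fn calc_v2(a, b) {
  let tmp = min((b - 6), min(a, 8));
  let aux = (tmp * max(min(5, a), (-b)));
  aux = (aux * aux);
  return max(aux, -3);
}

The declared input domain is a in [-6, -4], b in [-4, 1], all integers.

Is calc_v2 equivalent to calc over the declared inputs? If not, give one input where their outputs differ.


The two versions differ — the changes include local variable names differ; and statement counts differ.
As a probe, take a=-4, b=1: calc runs aux := 5 | aux := 25 | result 25; calc_v2 runs tmp := -5 | aux := 5 | aux := 25 | result 25; both end at 25.
Across all 18 domain points the two functions coincide.
verdict: equivalent


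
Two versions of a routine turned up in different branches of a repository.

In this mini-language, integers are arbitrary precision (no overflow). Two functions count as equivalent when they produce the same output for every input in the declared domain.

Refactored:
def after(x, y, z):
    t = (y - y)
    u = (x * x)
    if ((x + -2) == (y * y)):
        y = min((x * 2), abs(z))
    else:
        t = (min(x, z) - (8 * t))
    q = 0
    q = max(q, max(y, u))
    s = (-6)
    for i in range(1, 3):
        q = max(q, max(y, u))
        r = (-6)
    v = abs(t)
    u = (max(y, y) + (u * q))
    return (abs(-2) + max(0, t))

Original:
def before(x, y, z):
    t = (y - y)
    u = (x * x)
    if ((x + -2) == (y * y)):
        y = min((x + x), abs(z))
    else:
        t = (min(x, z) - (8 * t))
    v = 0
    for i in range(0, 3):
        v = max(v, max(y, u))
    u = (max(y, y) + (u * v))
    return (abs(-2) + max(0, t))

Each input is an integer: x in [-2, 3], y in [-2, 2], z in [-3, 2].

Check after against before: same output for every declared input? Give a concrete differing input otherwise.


Behavior is preserved: although min/max/abs usage differs; also arithmetic usage differs; also local variable names differ; also loop structure differs; also statement counts differ; also constant usage differs, the outputs never diverge.
Tracing x=-1, y=2, z=0: before: t becomes 0; next u becomes 1; next ((x + -2) == (y * y)) evaluates to false; next t becomes -1; next v becomes 0; next at i=0:; next v becomes 2; next at i=1:; next v becomes 2; next at i=2:; next v becomes 2; next u becomes 4; next final value 2 | after: t becomes 0; next u becomes 1; next ((x + -2) == (y * y)) evaluates to false; next t becomes -1; next q becomes 0; next q becomes 2; next s becomes -6; next at i=1:; next q becomes 2; next r becomes -6; next at i=2:; next q becomes 2; next r becomes -6; next v becomes 1; next u becomes 4; next final value 2 — matching result 2.
Every one of the 180 inputs gives matching results.
verdict: equivalent


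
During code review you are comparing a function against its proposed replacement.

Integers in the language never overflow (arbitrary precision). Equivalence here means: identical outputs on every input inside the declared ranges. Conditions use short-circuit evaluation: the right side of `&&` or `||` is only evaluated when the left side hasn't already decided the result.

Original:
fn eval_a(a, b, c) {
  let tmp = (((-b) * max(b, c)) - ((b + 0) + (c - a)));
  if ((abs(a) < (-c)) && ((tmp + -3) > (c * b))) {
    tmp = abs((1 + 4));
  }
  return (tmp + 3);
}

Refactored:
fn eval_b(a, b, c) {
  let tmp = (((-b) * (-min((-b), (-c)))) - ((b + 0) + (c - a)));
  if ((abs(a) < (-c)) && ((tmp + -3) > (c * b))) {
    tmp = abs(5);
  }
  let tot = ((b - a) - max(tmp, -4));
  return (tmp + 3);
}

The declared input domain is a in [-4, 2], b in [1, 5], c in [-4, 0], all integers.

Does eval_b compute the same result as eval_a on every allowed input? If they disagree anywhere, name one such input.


Differences: min/max/abs usage differs; and constant usage differs; and arithmetic usage differs; and local variable names differ; and statement counts differ — yet all 175 inputs agree.
verdict: equivalent


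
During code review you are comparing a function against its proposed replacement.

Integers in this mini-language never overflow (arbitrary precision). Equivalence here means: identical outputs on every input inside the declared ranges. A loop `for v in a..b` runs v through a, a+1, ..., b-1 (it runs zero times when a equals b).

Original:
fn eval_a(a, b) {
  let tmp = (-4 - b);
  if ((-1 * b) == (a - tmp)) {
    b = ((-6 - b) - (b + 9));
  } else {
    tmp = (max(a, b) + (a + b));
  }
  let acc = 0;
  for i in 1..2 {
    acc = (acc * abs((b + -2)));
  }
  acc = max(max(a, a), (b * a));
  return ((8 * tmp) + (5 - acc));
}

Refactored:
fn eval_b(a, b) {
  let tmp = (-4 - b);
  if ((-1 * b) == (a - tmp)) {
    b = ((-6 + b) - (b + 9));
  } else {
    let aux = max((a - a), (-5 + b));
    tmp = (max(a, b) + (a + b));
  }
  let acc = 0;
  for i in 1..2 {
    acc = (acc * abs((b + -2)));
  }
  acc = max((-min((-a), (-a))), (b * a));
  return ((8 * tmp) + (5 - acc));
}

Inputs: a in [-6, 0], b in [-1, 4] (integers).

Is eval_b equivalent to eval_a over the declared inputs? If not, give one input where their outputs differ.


Take a=-6, b=1.
eval_a: tmp becomes -5; next ((-1 * b) == (a - tmp)) evaluates to true; next b becomes -17; next acc becomes 0; next at i=1:; next acc becomes 0; next acc becomes 102; next final value -137
eval_b: tmp becomes -5; next ((-1 * b) == (a - tmp)) evaluates to true; next b becomes -15; next acc becomes 0; next at i=1:; next acc becomes 0; next acc becomes 90; next final value -125
-137 != -125, so the rewrite changes behavior.
verdict: not equivalent; witness: a=-6, b=1


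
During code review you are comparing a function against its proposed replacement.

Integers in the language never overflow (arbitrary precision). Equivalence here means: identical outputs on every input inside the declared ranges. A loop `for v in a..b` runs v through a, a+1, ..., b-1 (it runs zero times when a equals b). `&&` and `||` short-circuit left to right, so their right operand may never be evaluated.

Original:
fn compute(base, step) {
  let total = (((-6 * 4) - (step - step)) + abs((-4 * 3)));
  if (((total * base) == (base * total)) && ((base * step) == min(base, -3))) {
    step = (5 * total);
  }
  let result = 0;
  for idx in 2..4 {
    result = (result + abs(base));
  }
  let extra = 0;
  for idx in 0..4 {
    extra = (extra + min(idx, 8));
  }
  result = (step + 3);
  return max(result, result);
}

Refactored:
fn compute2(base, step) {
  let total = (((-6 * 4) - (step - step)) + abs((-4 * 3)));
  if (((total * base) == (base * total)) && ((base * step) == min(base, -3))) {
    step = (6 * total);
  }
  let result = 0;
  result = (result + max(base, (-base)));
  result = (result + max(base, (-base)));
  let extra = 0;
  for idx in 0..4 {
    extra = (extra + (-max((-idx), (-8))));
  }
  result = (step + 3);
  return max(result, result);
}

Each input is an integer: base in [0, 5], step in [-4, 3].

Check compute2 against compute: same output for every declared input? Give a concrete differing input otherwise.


These are not equivalent — on base=1, step=-3 the outputs split (-57 vs -69).
compute: total = -12; (((total * base) == (base * total)) && ((base * step) == min(base, -3))) -> true; step = -60; result = 0; [idx=2]; result = 1; [idx=3]; result = 2; extra = 0; [idx=0]; extra = 0; [idx=1]; extra = 1; [idx=2]; extra = 3; [idx=3]; extra = 6; result = -57; return -57
compute2: total = -12; (((total * base) == (base * total)) && ((base * step) == min(base, -3))) -> true; step = -72; result = 0; result = 1; result = 2; extra = 0; [idx=0]; extra = 0; [idx=1]; extra = 1; [idx=2]; extra = 3; [idx=3]; extra = 6; result = -69; return -69
verdict: not equivalent; witness: base=1, step=-3


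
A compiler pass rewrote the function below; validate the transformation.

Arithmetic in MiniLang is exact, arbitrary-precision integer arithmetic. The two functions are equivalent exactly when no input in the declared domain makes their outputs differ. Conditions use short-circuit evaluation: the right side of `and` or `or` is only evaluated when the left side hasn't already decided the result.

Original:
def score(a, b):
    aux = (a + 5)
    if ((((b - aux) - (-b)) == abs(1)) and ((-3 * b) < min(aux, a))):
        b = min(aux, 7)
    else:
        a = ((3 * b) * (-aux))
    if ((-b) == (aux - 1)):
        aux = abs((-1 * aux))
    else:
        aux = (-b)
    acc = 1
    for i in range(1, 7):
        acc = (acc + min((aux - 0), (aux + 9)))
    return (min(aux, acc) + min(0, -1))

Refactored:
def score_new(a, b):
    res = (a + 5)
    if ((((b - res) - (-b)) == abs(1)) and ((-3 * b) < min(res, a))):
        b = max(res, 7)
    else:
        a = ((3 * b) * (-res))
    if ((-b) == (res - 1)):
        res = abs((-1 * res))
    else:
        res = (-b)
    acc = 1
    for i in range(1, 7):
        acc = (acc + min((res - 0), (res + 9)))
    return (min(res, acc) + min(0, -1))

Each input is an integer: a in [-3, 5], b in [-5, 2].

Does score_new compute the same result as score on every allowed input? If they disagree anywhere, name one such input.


At a=-2, b=2: score gives -18, score_new gives -42.
verdict: not equivalent; witness: a=-2, b=2


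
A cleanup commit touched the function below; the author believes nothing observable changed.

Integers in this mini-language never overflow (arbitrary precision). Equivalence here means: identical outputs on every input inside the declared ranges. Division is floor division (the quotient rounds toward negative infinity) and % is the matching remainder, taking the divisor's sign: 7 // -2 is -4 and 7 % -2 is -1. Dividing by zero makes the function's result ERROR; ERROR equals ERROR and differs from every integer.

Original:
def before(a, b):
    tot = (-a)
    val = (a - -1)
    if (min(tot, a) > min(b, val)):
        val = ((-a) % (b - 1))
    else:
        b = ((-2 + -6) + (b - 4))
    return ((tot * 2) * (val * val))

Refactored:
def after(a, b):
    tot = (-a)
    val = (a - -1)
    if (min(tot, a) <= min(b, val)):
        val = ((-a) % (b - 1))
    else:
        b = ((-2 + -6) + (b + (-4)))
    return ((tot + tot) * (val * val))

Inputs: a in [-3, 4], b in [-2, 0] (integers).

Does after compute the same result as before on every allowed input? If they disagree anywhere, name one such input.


Consider the input a=-3, b=-2.
before: tot := 3 | val := -2 | (min(tot, a) > min(b, val)): false | b := -14 | result 24
after: tot := 3 | val := -2 | (min(tot, a) <= min(b, val)): true | val := 0 | result 0
24 vs 0 — the two versions disagree here.
verdict: not equivalent; witness: a=-3, b=-2
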